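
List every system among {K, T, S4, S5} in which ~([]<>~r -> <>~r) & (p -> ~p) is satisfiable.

K

T-tableau for the formula:
1. ~([]<>~r -> <>~r) & (p -> ~p), 0
2. ~([]<>~r -> <>~r), 0   [&-rule on 1]
3. p -> ~p, 0   [&-rule on 1]
4. []<>~r, 0   [~->-rule on 2]
5. ~<>~r, 0   [~->-rule on 2]
6. <>~r, 0   [[]-rule on 4 via 0R0]
7. r, 0   [~<>-rule on 5 via 0R0]
8. ~p, 0   [->-rule on 3 (branches; this branch)]
9. ~r, 1   [<>-rule on 6: fresh world 1, 0R1]
10. <>~r, 1   [[]-rule on 4 via 0R1]
11. r, 1   [~<>-rule on 5 via 0R1]
Accessibility: 0R0, 0R1, 1R1
Branch closes: r and ~r both at 1.
Every branch closes (one shown): unsatisfiable in T, hence also in S4, S5 (every S4/S5-frame is a T-frame).
K-tableau for the formula:
1. ~([]<>~r -> <>~r) & (p -> ~p), 0
2. ~([]<>~r -> <>~r), 0   [&-rule on 1]
3. p -> ~p, 0   [&-rule on 1]
4. []<>~r, 0   [~->-rule on 2]
5. ~<>~r, 0   [~->-rule on 2]
6. ~p, 0   [->-rule on 3 (branches; this branch)]
Complete open branch: satisfiable in K.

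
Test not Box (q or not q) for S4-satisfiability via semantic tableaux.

1. not Box (q or not q), w0
2. not (q or not q), w1   [neg-Box-rule on 1: fresh world w1, w0Rw1]
3. not q, w1   [neg-or-rule on 2]
4. q, w1   [neg-or-rule on 2]
Accessibility: w0Rw0, w0Rw1, w1Rw1
Branch closes: q and not q both at w1.
All branches of the tableau close; one closing branch shown above.

Unsatisfiable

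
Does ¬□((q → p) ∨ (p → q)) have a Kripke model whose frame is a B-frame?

Unsatisfiable

1. ¬□((q → p) ∨ (p → q)), u
2. ¬((q → p) ∨ (p → q)), v   [¬□-rule on 1: fresh world v, uRv]
3. ¬(q → p), v   [¬∨-rule on 2]
4. ¬(p → q), v   [¬∨-rule on 2]
5. q, v   [¬→-rule on 3]
6. ¬p, v   [¬→-rule on 3]
7. p, v   [¬→-rule on 4]
8. ¬q, v   [¬→-rule on 4]
Accessibility: uRu, uRv, vRu, vRv
Branch closes: p and ¬p both at v.
Every branch closes; the branch above is one of them.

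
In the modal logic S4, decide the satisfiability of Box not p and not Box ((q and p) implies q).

Unsatisfiable

1. Box not p and not Box ((q and p) implies q), w0
2. Box not p, w0
3. not Box ((q and p) implies q), w0
4. not p, w0
5. not ((q and p) implies q), w1
6. q and p, w1
7. not q, w1
8. q, w1
9. p, w1
Accessibility: w0Rw0, w0Rw1, w1Rw1
Branch closes: q and not q both at w1.
All branches of the tableau close; one closing branch shown above.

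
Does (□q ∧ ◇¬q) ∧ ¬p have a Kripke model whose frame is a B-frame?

Unsatisfiable

1. (□q ∧ ◇¬q) ∧ ¬p, 0
2. □q ∧ ◇¬q, 0
3. ¬p, 0
4. □q, 0
5. ◇¬q, 0
6. q, 0
7. ¬q, 1
8. q, 1
Accessibility: 0R0, 0R1, 1R0, 1R1
Branch closes: q and ¬q both at 1.
All branches of the tableau close; one closing branch shown above.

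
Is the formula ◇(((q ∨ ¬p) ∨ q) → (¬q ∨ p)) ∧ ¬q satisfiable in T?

1. ◇(((q ∨ ¬p) ∨ q) → (¬q ∨ p)) ∧ ¬q, 0
2. ◇(((q ∨ ¬p) ∨ q) → (¬q ∨ p)), 0
3. ¬q, 0
4. ((q ∨ ¬p) ∨ q) → (¬q ∨ p), 1
5. ¬q ∨ p, 1
6. p, 1
Accessibility: 0R0, 0R1, 1R1

Satisfiable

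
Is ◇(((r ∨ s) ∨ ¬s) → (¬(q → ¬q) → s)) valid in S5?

Not valid

Tableau for the negation ¬◇(((r ∨ s) ∨ ¬s) → (¬(q → ¬q) → s)):
1. ¬◇(((r ∨ s) ∨ ¬s) → (¬(q → ¬q) → s)), w0
2. ¬(((r ∨ s) ∨ ¬s) → (¬(q → ¬q) → s)), w0   [¬◇-rule on 1 via w0Rw0]
3. (r ∨ s) ∨ ¬s, w0   [¬→-rule on 2]
4. ¬(¬(q → ¬q) → s), w0   [¬→-rule on 2]
5. ¬(q → ¬q), w0   [¬→-rule on 4]
6. ¬s, w0   [¬→-rule on 4]
7. q, w0   [¬→-rule on 5]
Accessibility: w0Rw0
The negation has an open branch (countermodel exists).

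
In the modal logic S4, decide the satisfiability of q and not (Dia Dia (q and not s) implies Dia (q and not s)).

Unsatisfiable

1. q and not (Dia Dia (q and not s) implies Dia (q and not s)), w0
2. q, w0
3. not (Dia Dia (q and not s) implies Dia (q and not s)), w0
4. Dia Dia (q and not s), w0
5. not Dia (q and not s), w0
6. not (q and not s), w0
7. s, w0
8. Dia (q and not s), w1
9. not (q and not s), w1
10. s, w1
11. q and not s, w2
12. q, w2
13. not s, w2
14. not (q and not s), w2
15. s, w2
Accessibility: w0Rw0, w0Rw1, w0Rw2, w1Rw1, w1Rw2, w2Rw2
Branch closes: s and not s both at w2.
All branches of the tableau close; one closing branch shown above.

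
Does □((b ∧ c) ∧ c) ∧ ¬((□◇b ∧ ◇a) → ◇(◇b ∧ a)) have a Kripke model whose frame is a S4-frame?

1. □((b ∧ c) ∧ c) ∧ ¬((□◇b ∧ ◇a) → ◇(◇b ∧ a)), u
2. □((b ∧ c) ∧ c), u
3. ¬((□◇b ∧ ◇a) → ◇(◇b ∧ a)), u
4. □◇b ∧ ◇a, u
5. ¬◇(◇b ∧ a), u
6. □◇b, u
7. ◇a, u
8. (b ∧ c) ∧ c, u
9. b ∧ c, u
10. c, u
11. b, u
12. ¬(◇b ∧ a), u
13. ◇b, u
14. ¬a, u
15. a, v
16. (b ∧ c) ∧ c, v
17. b ∧ c, v
18. c, v
19. b, v
20. ¬(◇b ∧ a), v
21. ◇b, v
22. ¬◇b, v
23. ¬b, v
Accessibility: uRu, uRv, vRv
Branch closes: b and ¬b both at v.
(One branch shown.) All branches close.

No, unsatisfiable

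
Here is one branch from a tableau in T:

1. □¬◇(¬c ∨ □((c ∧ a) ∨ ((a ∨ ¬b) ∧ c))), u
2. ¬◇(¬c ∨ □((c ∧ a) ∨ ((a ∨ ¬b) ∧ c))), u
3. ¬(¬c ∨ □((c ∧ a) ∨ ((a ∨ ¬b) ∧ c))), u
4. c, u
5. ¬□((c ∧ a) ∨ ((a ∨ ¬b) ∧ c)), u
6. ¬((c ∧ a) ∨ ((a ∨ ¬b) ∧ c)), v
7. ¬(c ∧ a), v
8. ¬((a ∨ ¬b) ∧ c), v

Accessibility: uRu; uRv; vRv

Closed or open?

There is no literal clash: for every atom and world, at most one sign appears.

Open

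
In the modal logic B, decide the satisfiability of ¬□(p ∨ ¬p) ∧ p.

1. ¬□(p ∨ ¬p) ∧ p, 0
2. ¬□(p ∨ ¬p), 0
3. p, 0
4. ¬(p ∨ ¬p), 1
5. ¬p, 1
6. p, 1
Accessibility: 0R0, 0R1, 1R0, 1R1
Branch closes: p and ¬p both at 1.
Every branch closes; the branch above is one of them.

Unsatisfiable (every branch closes)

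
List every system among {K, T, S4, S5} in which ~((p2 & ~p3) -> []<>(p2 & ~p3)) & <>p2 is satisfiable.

K, T, S4

S5-tableau for the formula:
1. ~((p2 & ~p3) -> []<>(p2 & ~p3)) & <>p2, w0
2. ~((p2 & ~p3) -> []<>(p2 & ~p3)), w0
3. <>p2, w0
4. p2 & ~p3, w0
5. ~[]<>(p2 & ~p3), w0
6. p2, w0
7. ~p3, w0
8. p2, w1
9. ~<>(p2 & ~p3), w2
10. ~(p2 & ~p3), w0
11. ~(p2 & ~p3), w1
12. ~(p2 & ~p3), w2
13. p3, w0
Accessibility: w0Rw0, w0Rw1, w0Rw2, w1Rw0, w1Rw1, w1Rw2, w2Rw0, w2Rw1, w2Rw2
Branch closes: p3 and ~p3 both at w0.
Every branch closes (one shown): unsatisfiable in S5.
S4-tableau for the formula:
1. ~((p2 & ~p3) -> []<>(p2 & ~p3)) & <>p2, w0
2. ~((p2 & ~p3) -> []<>(p2 & ~p3)), w0
3. <>p2, w0
4. p2 & ~p3, w0
5. ~[]<>(p2 & ~p3), w0
6. p2, w0
7. ~p3, w0
8. p2, w1
9. ~<>(p2 & ~p3), w2
10. ~(p2 & ~p3), w2
11. p3, w2
Accessibility: w0Rw0, w0Rw1, w0Rw2, w1Rw1, w2Rw2
Complete open branch: satisfiable in S4, hence also in K, T (this S4-model is also a K-model and a T-model).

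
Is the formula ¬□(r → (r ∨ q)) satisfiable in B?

1. ¬□(r → (r ∨ q)), u
2. ¬(r → (r ∨ q)), v   [¬□-rule on 1: fresh world v, uRv]
3. r, v   [¬→-rule on 2]
4. ¬(r ∨ q), v   [¬→-rule on 2]
5. ¬r, v   [¬∨-rule on 4]
6. ¬q, v   [¬∨-rule on 4]
Accessibility: uRu, uRv, vRu, vRv
Branch closes: r and ¬r both at v.
(One branch shown.) All branches close.

No, unsatisfiable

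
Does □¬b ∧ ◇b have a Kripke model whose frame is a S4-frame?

1. □¬b ∧ ◇b, u
2. □¬b, u   [∧-rule on 1]
3. ◇b, u   [∧-rule on 1]
4. ¬b, u   [□-rule on 2 via uRu]
5. b, v   [◇-rule on 3: fresh world v, uRv]
6. ¬b, v   [□-rule on 2 via uRv]
Accessibility: uRu, uRv, vRv
Branch closes: b and ¬b both at v.
All branches of the tableau close; one closing branch shown above.

No, unsatisfiable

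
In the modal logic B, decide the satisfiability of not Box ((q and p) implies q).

Unsatisfiable

1. not Box ((q and p) implies q), u
2. not ((q and p) implies q), v
3. q and p, v
4. not q, v
5. q, v
6. p, v
Accessibility: uRu, uRv, vRu, vRv
Branch closes: q and not q both at v.
(One branch shown.) All branches close.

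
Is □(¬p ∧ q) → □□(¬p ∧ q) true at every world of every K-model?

Tableau for the negation ¬(□(¬p ∧ q) → □□(¬p ∧ q)):
1. ¬(□(¬p ∧ q) → □□(¬p ∧ q)), 0
2. □(¬p ∧ q), 0   [¬→-rule on 1]
3. ¬□□(¬p ∧ q), 0   [¬→-rule on 1]
4. ¬□(¬p ∧ q), 1   [¬□-rule on 3: fresh world 1, 0R1]
5. ¬p ∧ q, 1   [□-rule on 2 via 0R1]
6. ¬p, 1   [∧-rule on 5]
7. q, 1   [∧-rule on 5]
8. ¬(¬p ∧ q), 2   [¬□-rule on 4: fresh world 2, 1R2]
9. ¬q, 2   [¬∧-rule on 8 (branches; this branch)]
Accessibility: 0R1, 1R2
The negation has an open branch (countermodel exists).

Not valid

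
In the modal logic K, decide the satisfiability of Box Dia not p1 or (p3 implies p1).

1. Box Dia not p1 or (p3 implies p1), w0
2. p3 implies p1, w0
3. p1, w0

Satisfiable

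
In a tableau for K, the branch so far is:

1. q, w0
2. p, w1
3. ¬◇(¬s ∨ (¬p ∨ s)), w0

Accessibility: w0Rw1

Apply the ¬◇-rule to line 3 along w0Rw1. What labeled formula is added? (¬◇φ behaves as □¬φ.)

¬◇φ behaves as □¬φ: propagate the negated body to each accessible world.

¬(¬s ∨ (¬p ∨ s)), w1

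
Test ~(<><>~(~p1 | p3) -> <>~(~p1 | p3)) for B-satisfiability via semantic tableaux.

1. ~(<><>~(~p1 | p3) -> <>~(~p1 | p3)), u
2. <><>~(~p1 | p3), u
3. ~<>~(~p1 | p3), u
4. ~p1 | p3, u
5. p3, u
6. <>~(~p1 | p3), v
7. ~p1 | p3, v
8. p3, v
9. ~(~p1 | p3), w
10. p1, w
11. ~p3, w
Accessibility: uRu, uRv, vRu, vRv, vRw, wRv, wRw

Yes, satisfiable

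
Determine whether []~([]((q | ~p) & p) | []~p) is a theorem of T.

Invalid (countermodel exists)

Tableau for the negation ~[]~([]((q | ~p) & p) | []~p):
1. ~[]~([]((q | ~p) & p) | []~p), 0
2. []((q | ~p) & p) | []~p, 1
3. []~p, 1
4. ~p, 1
Accessibility: 0R0, 0R1, 1R1
The negation has an open branch (countermodel exists).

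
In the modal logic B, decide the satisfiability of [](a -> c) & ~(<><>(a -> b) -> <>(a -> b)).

Satisfiable

1. [](a -> c) & ~(<><>(a -> b) -> <>(a -> b)), 0
2. [](a -> c), 0
3. ~(<><>(a -> b) -> <>(a -> b)), 0
4. <><>(a -> b), 0
5. ~<>(a -> b), 0
6. a -> c, 0
7. ~(a -> b), 0
8. a, 0
9. ~b, 0
10. c, 0
11. <>(a -> b), 1
12. a -> c, 1
13. ~(a -> b), 1
14. a, 1
15. ~b, 1
16. c, 1
17. a -> b, 2
18. b, 2
Accessibility: 0R0, 0R1, 1R0, 1R1, 1R2, 2R1, 2R2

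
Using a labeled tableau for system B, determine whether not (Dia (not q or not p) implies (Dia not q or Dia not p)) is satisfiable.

No, unsatisfiable

1. not (Dia (not q or not p) implies (Dia not q or Dia not p)), w0
2. Dia (not q or not p), w0
3. not (Dia not q or Dia not p), w0
4. not Dia not q, w0
5. not Dia not p, w0
6. q, w0
7. p, w0
8. not q or not p, w1
9. q, w1
10. p, w1
11. not p, w1
Accessibility: w0Rw0, w0Rw1, w1Rw0, w1Rw1
Branch closes: p and not p both at w1.
All branches of the tableau close; one closing branch shown above.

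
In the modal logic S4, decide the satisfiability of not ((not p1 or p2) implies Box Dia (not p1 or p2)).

1. not ((not p1 or p2) implies Box Dia (not p1 or p2)), 0
2. not p1 or p2, 0
3. not Box Dia (not p1 or p2), 0
4. p2, 0
5. not Dia (not p1 or p2), 1
6. not (not p1 or p2), 1
7. p1, 1
8. not p2, 1
Accessibility: 0R0, 0R1, 1R1

Yes, satisfiable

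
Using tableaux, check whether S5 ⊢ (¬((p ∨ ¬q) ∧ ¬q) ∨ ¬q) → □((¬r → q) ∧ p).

Tableau for the negation ¬((¬((p ∨ ¬q) ∧ ¬q) ∨ ¬q) → □((¬r → q) ∧ p)):
1. ¬((¬((p ∨ ¬q) ∧ ¬q) ∨ ¬q) → □((¬r → q) ∧ p)), w0
2. ¬((p ∨ ¬q) ∧ ¬q) ∨ ¬q, w0
3. ¬□((¬r → q) ∧ p), w0
4. ¬q, w0
5. ¬((¬r → q) ∧ p), w1
6. ¬p, w1
Accessibility: w0Rw0, w0Rw1, w1Rw0, w1Rw1
The negation has an open branch (countermodel exists).

No, not valid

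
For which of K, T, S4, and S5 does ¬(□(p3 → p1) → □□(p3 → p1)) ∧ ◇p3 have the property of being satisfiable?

K, T

T-tableau for the formula:
1. ¬(□(p3 → p1) → □□(p3 → p1)) ∧ ◇p3, u
2. ¬(□(p3 → p1) → □□(p3 → p1)), u
3. ◇p3, u
4. □(p3 → p1), u
5. ¬□□(p3 → p1), u
6. p3 → p1, u
7. p1, u
8. p3, v
9. p3 → p1, v
10. p1, v
11. ¬□(p3 → p1), w
12. p3 → p1, w
13. p1, w
14. ¬(p3 → p1), x
15. p3, x
16. ¬p1, x
Accessibility: uRu, uRv, uRw, vRv, wRw, wRx, xRx
Complete open branch: satisfiable in T, hence also in K (this T-model is also a K-model).
S4-tableau for the formula:
1. ¬(□(p3 → p1) → □□(p3 → p1)) ∧ ◇p3, u
2. ¬(□(p3 → p1) → □□(p3 → p1)), u
3. ◇p3, u
4. □(p3 → p1), u
5. ¬□□(p3 → p1), u
6. p3 → p1, u
7. p1, u
8. p3, v
9. p3 → p1, v
10. p1, v
11. ¬□(p3 → p1), w
12. p3 → p1, w
13. p1, w
14. ¬(p3 → p1), x
15. p3, x
16. ¬p1, x
17. p3 → p1, x
18. p1, x
Accessibility: uRu, uRv, uRw, uRx, vRv, wRw, wRx, xRx
Branch closes: p1 and ¬p1 both at x.
Every branch closes (one shown): unsatisfiable in S4, hence also in S5 (every S5-frame is an S4-frame).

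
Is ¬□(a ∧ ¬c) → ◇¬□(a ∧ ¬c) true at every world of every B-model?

Tableau for the negation ¬(¬□(a ∧ ¬c) → ◇¬□(a ∧ ¬c)):
1. ¬(¬□(a ∧ ¬c) → ◇¬□(a ∧ ¬c)), w0
2. ¬□(a ∧ ¬c), w0
3. ¬◇¬□(a ∧ ¬c), w0
4. □(a ∧ ¬c), w0
5. a ∧ ¬c, w0
6. a, w0
7. ¬c, w0
8. ¬(a ∧ ¬c), w1
9. □(a ∧ ¬c), w1
10. a ∧ ¬c, w1
11. a, w1
12. ¬c, w1
13. c, w1
Accessibility: w0Rw0, w0Rw1, w1Rw0, w1Rw1
Branch closes: c and ¬c both at w1.
All branches of the negation close; one closing branch shown above.

Valid in B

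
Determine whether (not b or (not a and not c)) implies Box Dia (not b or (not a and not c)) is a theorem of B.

Tableau for the negation not ((not b or (not a and not c)) implies Box Dia (not b or (not a and not c))):
1. not ((not b or (not a and not c)) implies Box Dia (not b or (not a and not c))), u
2. not b or (not a and not c), u
3. not Box Dia (not b or (not a and not c)), u
4. not a and not c, u
5. not a, u
6. not c, u
7. not Dia (not b or (not a and not c)), v
8. not (not b or (not a and not c)), u
9. b, u
10. not (not a and not c), u
11. not (not b or (not a and not c)), v
12. b, v
13. not (not a and not c), v
14. c, u
Accessibility: uRu, uRv, vRu, vRv
Branch closes: c and not c both at u.
All branches of the negation close; one closing branch shown above.

Valid in B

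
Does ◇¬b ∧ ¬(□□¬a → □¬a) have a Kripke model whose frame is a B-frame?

No, unsatisfiable

1. ◇¬b ∧ ¬(□□¬a → □¬a), u
2. ◇¬b, u
3. ¬(□□¬a → □¬a), u
4. □□¬a, u
5. ¬□¬a, u
6. □¬a, u
7. ¬a, u
8. ¬b, v
9. □¬a, v
10. ¬a, v
11. a, w
12. □¬a, w
13. ¬a, w
Accessibility: uRu, uRv, uRw, vRu, vRv, wRu, wRw
Branch closes: a and ¬a both at w.
Every branch closes; the branch above is one of them.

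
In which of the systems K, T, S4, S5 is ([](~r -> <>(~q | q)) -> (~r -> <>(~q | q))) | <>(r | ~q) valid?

T, S4, S5

K-tableau for the negation ~(([](~r -> <>(~q | q)) -> (~r -> <>(~q | q))) | <>(r | ~q)):
1. ~(([](~r -> <>(~q | q)) -> (~r -> <>(~q | q))) | <>(r | ~q)), 0
2. ~([](~r -> <>(~q | q)) -> (~r -> <>(~q | q))), 0
3. ~<>(r | ~q), 0
4. [](~r -> <>(~q | q)), 0
5. ~(~r -> <>(~q | q)), 0
6. ~r, 0
7. ~<>(~q | q), 0
Complete open branch: countermodel on a K-frame, so not valid in K.
T-tableau for the negation ~(([](~r -> <>(~q | q)) -> (~r -> <>(~q | q))) | <>(r | ~q)):
1. ~(([](~r -> <>(~q | q)) -> (~r -> <>(~q | q))) | <>(r | ~q)), 0
2. ~([](~r -> <>(~q | q)) -> (~r -> <>(~q | q))), 0
3. ~<>(r | ~q), 0
4. [](~r -> <>(~q | q)), 0
5. ~(~r -> <>(~q | q)), 0
6. ~r, 0
7. ~<>(~q | q), 0
8. ~(r | ~q), 0
9. q, 0
10. ~r -> <>(~q | q), 0
11. ~(~q | q), 0
12. ~q, 0
Accessibility: 0R0
Branch closes: q and ~q both at 0.
Every branch closes (one shown): valid in T, hence also in S4, S5 (every theorem of T is a theorem of S4 and S5).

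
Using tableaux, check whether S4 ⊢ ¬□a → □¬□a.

Not valid

Tableau for the negation ¬(¬□a → □¬□a):
1. ¬(¬□a → □¬□a), u
2. ¬□a, u
3. ¬□¬□a, u
4. ¬a, v
5. □a, w
6. a, w
Accessibility: uRu, uRv, uRw, vRv, wRw
The negation has an open branch (countermodel exists).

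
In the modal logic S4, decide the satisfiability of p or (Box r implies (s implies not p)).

Yes, satisfiable

1. p or (Box r implies (s implies not p)), 0
2. Box r implies (s implies not p), 0
3. s implies not p, 0
4. not p, 0
Accessibility: 0R0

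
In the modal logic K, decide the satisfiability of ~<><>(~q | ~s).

1. ~<><>(~q | ~s), w0

Yes, satisfiable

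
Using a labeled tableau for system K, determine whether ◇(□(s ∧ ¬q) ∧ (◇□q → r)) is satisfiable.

1. ◇(□(s ∧ ¬q) ∧ (◇□q → r)), u
2. □(s ∧ ¬q) ∧ (◇□q → r), v
3. □(s ∧ ¬q), v
4. ◇□q → r, v
5. r, v
Accessibility: uRv

Satisfiable (open branch found)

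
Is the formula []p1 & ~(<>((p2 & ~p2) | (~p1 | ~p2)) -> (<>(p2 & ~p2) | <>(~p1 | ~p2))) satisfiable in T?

1. []p1 & ~(<>((p2 & ~p2) | (~p1 | ~p2)) -> (<>(p2 & ~p2) | <>(~p1 | ~p2))), 0
2. []p1, 0
3. ~(<>((p2 & ~p2) | (~p1 | ~p2)) -> (<>(p2 & ~p2) | <>(~p1 | ~p2))), 0
4. <>((p2 & ~p2) | (~p1 | ~p2)), 0
5. ~(<>(p2 & ~p2) | <>(~p1 | ~p2)), 0
6. ~<>(p2 & ~p2), 0
7. ~<>(~p1 | ~p2), 0
8. p1, 0
9. ~(p2 & ~p2), 0
10. ~(~p1 | ~p2), 0
11. p2, 0
12. (p2 & ~p2) | (~p1 | ~p2), 1
13. p1, 1
14. ~(p2 & ~p2), 1
15. ~(~p1 | ~p2), 1
16. p2, 1
17. ~p1 | ~p2, 1
18. ~p2, 1
Accessibility: 0R0, 0R1, 1R1
Branch closes: p2 and ~p2 both at 1.
All branches of the tableau close; one closing branch shown above.

Unsatisfiable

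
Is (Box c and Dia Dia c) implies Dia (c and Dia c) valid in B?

Tableau for the negation not ((Box c and Dia Dia c) implies Dia (c and Dia c)):
1. not ((Box c and Dia Dia c) implies Dia (c and Dia c)), w0
2. Box c and Dia Dia c, w0   [neg-implies-rule on 1]
3. not Dia (c and Dia c), w0   [neg-implies-rule on 1]
4. Box c, w0   [and-rule on 2]
5. Dia Dia c, w0   [and-rule on 2]
6. not (c and Dia c), w0   [neg-Dia-rule on 3 via w0Rw0]
7. c, w0   [Box-rule on 4 via w0Rw0]
8. not Dia c, w0   [neg-and-rule on 6 (branches; this branch)]
9. not c, w0   [neg-Dia-rule on 8 via w0Rw0]
Accessibility: w0Rw0
Branch closes: c and not c both at w0.
Every branch of the negation's tableau closes; the branch above is one of them.

Valid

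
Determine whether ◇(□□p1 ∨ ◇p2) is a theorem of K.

Tableau for the negation ¬◇(□□p1 ∨ ◇p2):
1. ¬◇(□□p1 ∨ ◇p2), u
The negation has an open branch (countermodel exists).

No, not valid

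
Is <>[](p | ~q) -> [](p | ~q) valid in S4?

Invalid (countermodel exists)

Tableau for the negation ~(<>[](p | ~q) -> [](p | ~q)):
1. ~(<>[](p | ~q) -> [](p | ~q)), w0
2. <>[](p | ~q), w0
3. ~[](p | ~q), w0
4. [](p | ~q), w1
5. p | ~q, w1
6. ~q, w1
7. ~(p | ~q), w2
8. ~p, w2
9. q, w2
Accessibility: w0Rw0, w0Rw1, w0Rw2, w1Rw1, w2Rw2
The negation has an open branch (countermodel exists).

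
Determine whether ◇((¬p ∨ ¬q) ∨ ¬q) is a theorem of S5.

Tableau for the negation ¬◇((¬p ∨ ¬q) ∨ ¬q):
1. ¬◇((¬p ∨ ¬q) ∨ ¬q), 0
2. ¬((¬p ∨ ¬q) ∨ ¬q), 0   [¬◇-rule on 1 via 0R0]
3. ¬(¬p ∨ ¬q), 0   [¬∨-rule on 2]
4. q, 0   [¬∨-rule on 2]
5. p, 0   [¬∨-rule on 3]
Accessibility: 0R0
The negation has an open branch (countermodel exists).

No, not valid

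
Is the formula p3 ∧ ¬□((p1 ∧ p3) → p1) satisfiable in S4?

Unsatisfiable

1. p3 ∧ ¬□((p1 ∧ p3) → p1), w0
2. p3, w0
3. ¬□((p1 ∧ p3) → p1), w0
4. ¬((p1 ∧ p3) → p1), w1
5. p1 ∧ p3, w1
6. ¬p1, w1
7. p1, w1
8. p3, w1
Accessibility: w0Rw0, w0Rw1, w1Rw1
Branch closes: p1 and ¬p1 both at w1.
Every branch closes; the branch above is one of them.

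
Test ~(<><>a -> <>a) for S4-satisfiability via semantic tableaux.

No, unsatisfiable

1. ~(<><>a -> <>a), 0
2. <><>a, 0
3. ~<>a, 0
4. ~a, 0
5. <>a, 1
6. ~a, 1
7. a, 2
8. ~a, 2
Accessibility: 0R0, 0R1, 0R2, 1R1, 1R2, 2R2
Branch closes: a and ~a both at 2.
All branches of the tableau close; one closing branch shown above.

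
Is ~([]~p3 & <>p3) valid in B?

Yes, valid

Tableau for the negation []~p3 & <>p3:
1. []~p3 & <>p3, u
2. []~p3, u
3. <>p3, u
4. ~p3, u
5. p3, v
6. ~p3, v
Accessibility: uRu, uRv, vRu, vRv
Branch closes: p3 and ~p3 both at v.
All branches of the negation close; one closing branch shown above.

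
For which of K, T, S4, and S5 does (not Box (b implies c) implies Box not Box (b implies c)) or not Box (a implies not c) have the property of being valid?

S5

S4-tableau for the negation not ((not Box (b implies c) implies Box not Box (b implies c)) or not Box (a implies not c)):
1. not ((not Box (b implies c) implies Box not Box (b implies c)) or not Box (a implies not c)), u
2. not (not Box (b implies c) implies Box not Box (b implies c)), u
3. Box (a implies not c), u
4. not Box (b implies c), u
5. not Box not Box (b implies c), u
6. a implies not c, u
7. not c, u
8. not (b implies c), v
9. b, v
10. not c, v
11. a implies not c, v
12. Box (b implies c), w
13. a implies not c, w
14. b implies c, w
15. not c, w
16. not b, w
Accessibility: uRu, uRv, uRw, vRv, wRw
Complete open branch: countermodel on an S4-frame, so not valid in S4, nor in K, T (the same frame is also a K-frame and a T-frame).
S5-tableau for the negation not ((not Box (b implies c) implies Box not Box (b implies c)) or not Box (a implies not c)):
1. not ((not Box (b implies c) implies Box not Box (b implies c)) or not Box (a implies not c)), u
2. not (not Box (b implies c) implies Box not Box (b implies c)), u
3. Box (a implies not c), u
4. not Box (b implies c), u
5. not Box not Box (b implies c), u
6. a implies not c, u
7. not c, u
8. not (b implies c), v
9. b, v
10. not c, v
11. a implies not c, v
12. Box (b implies c), w
13. a implies not c, w
14. b implies c, u
15. b implies c, v
16. b implies c, w
17. not c, w
18. not b, u
19. c, v
Accessibility: uRu, uRv, uRw, vRu, vRv, vRw, wRu, wRv, wRw
Branch closes: c and not c both at v.
Every branch closes (one shown): valid in S5.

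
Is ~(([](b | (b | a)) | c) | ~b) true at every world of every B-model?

Tableau for the negation ([](b | (b | a)) | c) | ~b:
1. ([](b | (b | a)) | c) | ~b, u
2. ~b, u
Accessibility: uRu
The negation has an open branch (countermodel exists).

No, not valid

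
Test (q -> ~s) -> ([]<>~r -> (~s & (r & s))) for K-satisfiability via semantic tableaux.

Yes, satisfiable

1. (q -> ~s) -> ([]<>~r -> (~s & (r & s))), u
2. []<>~r -> (~s & (r & s)), u
3. ~[]<>~r, u
4. ~<>~r, v
Accessibility: uRv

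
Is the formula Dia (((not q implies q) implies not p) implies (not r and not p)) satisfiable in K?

Yes, satisfiable

1. Dia (((not q implies q) implies not p) implies (not r and not p)), w0
2. ((not q implies q) implies not p) implies (not r and not p), w1
3. not r and not p, w1
4. not r, w1
5. not p, w1
Accessibility: w0Rw1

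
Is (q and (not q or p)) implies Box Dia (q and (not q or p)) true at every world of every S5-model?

Yes, valid

Tableau for the negation not ((q and (not q or p)) implies Box Dia (q and (not q or p))):
1. not ((q and (not q or p)) implies Box Dia (q and (not q or p))), u
2. q and (not q or p), u   [neg-implies-rule on 1]
3. not Box Dia (q and (not q or p)), u   [neg-implies-rule on 1]
4. q, u   [and-rule on 2]
5. not q or p, u   [and-rule on 2]
6. p, u   [or-rule on 5 (branches; this branch)]
7. not Dia (q and (not q or p)), v   [neg-Box-rule on 3: fresh world v, uRv]
8. not (q and (not q or p)), u   [neg-Dia-rule on 7 via vRu]
9. not (q and (not q or p)), v   [neg-Dia-rule on 7 via vRv]
10. not (not q or p), u   [neg-and-rule on 8 (branches; this branch)]
11. not p, u   [neg-or-rule on 10]
Accessibility: uRu, uRv, vRu, vRv
Branch closes: p and not p both at u.
Every branch of the negation's tableau closes; the branch above is one of them.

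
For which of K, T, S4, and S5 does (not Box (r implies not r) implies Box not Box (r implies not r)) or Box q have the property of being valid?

S5-tableau for the negation not ((not Box (r implies not r) implies Box not Box (r implies not r)) or Box q):
1. not ((not Box (r implies not r) implies Box not Box (r implies not r)) or Box q), w0
2. not (not Box (r implies not r) implies Box not Box (r implies not r)), w0
3. not Box q, w0
4. not Box (r implies not r), w0
5. not Box not Box (r implies not r), w0
6. not q, w1
7. not (r implies not r), w2
8. r, w2
9. Box (r implies not r), w3
10. r implies not r, w0
11. r implies not r, w1
12. r implies not r, w2
13. r implies not r, w3
14. not r, w0
15. not r, w1
16. not r, w2
Accessibility: w0Rw0, w0Rw1, w0Rw2, w0Rw3, w1Rw0, w1Rw1, w1Rw2, w1Rw3, w2Rw0, w2Rw1, w2Rw2, w2Rw3, w3Rw0, w3Rw1, w3Rw2, w3Rw3
Branch closes: r and not r both at w2.
Every branch closes (one shown): valid in S5.
S4-tableau for the negation not ((not Box (r implies not r) implies Box not Box (r implies not r)) or Box q):
1. not ((not Box (r implies not r) implies Box not Box (r implies not r)) or Box q), w0
2. not (not Box (r implies not r) implies Box not Box (r implies not r)), w0
3. not Box q, w0
4. not Box (r implies not r), w0
5. not Box not Box (r implies not r), w0
6. not q, w1
7. not (r implies not r), w2
8. r, w2
9. Box (r implies not r), w3
10. r implies not r, w3
11. not r, w3
Accessibility: w0Rw0, w0Rw1, w0Rw2, w0Rw3, w1Rw1, w2Rw2, w3Rw3
Complete open branch: countermodel on an S4-frame, so not valid in S4, nor in K, T (the same frame is also a K-frame and a T-frame).

S5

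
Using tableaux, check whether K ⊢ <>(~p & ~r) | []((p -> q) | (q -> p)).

Tableau for the negation ~(<>(~p & ~r) | []((p -> q) | (q -> p))):
1. ~(<>(~p & ~r) | []((p -> q) | (q -> p))), u
2. ~<>(~p & ~r), u
3. ~[]((p -> q) | (q -> p)), u
4. ~((p -> q) | (q -> p)), v
5. ~(p -> q), v
6. ~(q -> p), v
7. p, v
8. ~q, v
9. q, v
10. ~p, v
Accessibility: uRv
Branch closes: q and ~q both at v.
All branches of the negation close; one closing branch shown above.

Valid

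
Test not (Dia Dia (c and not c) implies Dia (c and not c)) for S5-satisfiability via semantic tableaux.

1. not (Dia Dia (c and not c) implies Dia (c and not c)), w0
2. Dia Dia (c and not c), w0   [neg-implies-rule on 1]
3. not Dia (c and not c), w0   [neg-implies-rule on 1]
4. not (c and not c), w0   [neg-Dia-rule on 3 via w0Rw0]
5. c, w0   [neg-and-rule on 4 (branches; this branch)]
6. Dia (c and not c), w1   [Dia-rule on 2: fresh world w1, w0Rw1]
7. not (c and not c), w1   [neg-Dia-rule on 3 via w0Rw1]
8. c, w1   [neg-and-rule on 7 (branches; this branch)]
9. c and not c, w2   [Dia-rule on 6: fresh world w2, w1Rw2]
10. c, w2   [and-rule on 9]
11. not c, w2   [and-rule on 9]
Accessibility: w0Rw0, w0Rw1, w0Rw2, w1Rw0, w1Rw1, w1Rw2, w2Rw0, w2Rw1, w2Rw2
Branch closes: c and not c both at w2.
(One branch shown.) All branches close.

Unsatisfiable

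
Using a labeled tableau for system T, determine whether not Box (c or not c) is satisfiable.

1. not Box (c or not c), w0
2. not (c or not c), w1
3. not c, w1
4. c, w1
Accessibility: w0Rw0, w0Rw1, w1Rw1
Branch closes: c and not c both at w1.
(One branch shown.) All branches close.

Unsatisfiable (every branch closes)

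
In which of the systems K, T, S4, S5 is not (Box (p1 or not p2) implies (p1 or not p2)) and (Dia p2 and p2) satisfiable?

K-tableau for the formula:
1. not (Box (p1 or not p2) implies (p1 or not p2)) and (Dia p2 and p2), 0
2. not (Box (p1 or not p2) implies (p1 or not p2)), 0   [and-rule on 1]
3. Dia p2 and p2, 0   [and-rule on 1]
4. Box (p1 or not p2), 0   [neg-implies-rule on 2]
5. not (p1 or not p2), 0   [neg-implies-rule on 2]
6. Dia p2, 0   [and-rule on 3]
7. p2, 0   [and-rule on 3]
8. not p1, 0   [neg-or-rule on 5]
9. p2, 1   [Dia-rule on 6: fresh world 1, 0R1]
10. p1 or not p2, 1   [Box-rule on 4 via 0R1]
11. p1, 1   [or-rule on 10 (branches; this branch)]
Accessibility: 0R1
Complete open branch: satisfiable in K.
T-tableau for the formula:
1. not (Box (p1 or not p2) implies (p1 or not p2)) and (Dia p2 and p2), 0
2. not (Box (p1 or not p2) implies (p1 or not p2)), 0   [and-rule on 1]
3. Dia p2 and p2, 0   [and-rule on 1]
4. Box (p1 or not p2), 0   [neg-implies-rule on 2]
5. not (p1 or not p2), 0   [neg-implies-rule on 2]
6. Dia p2, 0   [and-rule on 3]
7. p2, 0   [and-rule on 3]
8. not p1, 0   [neg-or-rule on 5]
9. p1 or not p2, 0   [Box-rule on 4 via 0R0]
10. not p2, 0   [or-rule on 9 (branches; this branch)]
Accessibility: 0R0
Branch closes: p2 and not p2 both at 0.
Every branch closes (one shown): unsatisfiable in T, hence also in S4, S5 (every S4/S5-frame is a T-frame).

K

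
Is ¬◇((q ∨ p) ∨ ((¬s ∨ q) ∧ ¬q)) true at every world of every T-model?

Tableau for the negation ◇((q ∨ p) ∨ ((¬s ∨ q) ∧ ¬q)):
1. ◇((q ∨ p) ∨ ((¬s ∨ q) ∧ ¬q)), u
2. (q ∨ p) ∨ ((¬s ∨ q) ∧ ¬q), v   [◇-rule on 1: fresh world v, uRv]
3. (¬s ∨ q) ∧ ¬q, v   [∨-rule on 2 (branches; this branch)]
4. ¬s ∨ q, v   [∧-rule on 3]
5. ¬q, v   [∧-rule on 3]
6. ¬s, v   [∨-rule on 4 (branches; this branch)]
Accessibility: uRu, uRv, vRv
The negation has an open branch (countermodel exists).

Not valid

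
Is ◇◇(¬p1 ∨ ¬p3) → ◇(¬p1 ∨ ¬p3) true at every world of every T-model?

Tableau for the negation ¬(◇◇(¬p1 ∨ ¬p3) → ◇(¬p1 ∨ ¬p3)):
1. ¬(◇◇(¬p1 ∨ ¬p3) → ◇(¬p1 ∨ ¬p3)), w0
2. ◇◇(¬p1 ∨ ¬p3), w0   [¬→-rule on 1]
3. ¬◇(¬p1 ∨ ¬p3), w0   [¬→-rule on 1]
4. ¬(¬p1 ∨ ¬p3), w0   [¬◇-rule on 3 via w0Rw0]
5. p1, w0   [¬∨-rule on 4]
6. p3, w0   [¬∨-rule on 4]
7. ◇(¬p1 ∨ ¬p3), w1   [◇-rule on 2: fresh world w1, w0Rw1]
8. ¬(¬p1 ∨ ¬p3), w1   [¬◇-rule on 3 via w0Rw1]
9. p1, w1   [¬∨-rule on 8]
10. p3, w1   [¬∨-rule on 8]
11. ¬p1 ∨ ¬p3, w2   [◇-rule on 7: fresh world w2, w1Rw2]
12. ¬p3, w2   [∨-rule on 11 (branches; this branch)]
Accessibility: w0Rw0, w0Rw1, w1Rw1, w1Rw2, w2Rw2
The negation has an open branch (countermodel exists).

Invalid (countermodel exists)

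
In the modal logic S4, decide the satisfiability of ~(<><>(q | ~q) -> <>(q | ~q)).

Unsatisfiable (every branch closes)

1. ~(<><>(q | ~q) -> <>(q | ~q)), 0
2. <><>(q | ~q), 0   [~->-rule on 1]
3. ~<>(q | ~q), 0   [~->-rule on 1]
4. ~(q | ~q), 0   [~<>-rule on 3 via 0R0]
5. ~q, 0   [~|-rule on 4]
6. q, 0   [~|-rule on 4]
Accessibility: 0R0
Branch closes: q and ~q both at 0.
All branches of the tableau close; one closing branch shown above.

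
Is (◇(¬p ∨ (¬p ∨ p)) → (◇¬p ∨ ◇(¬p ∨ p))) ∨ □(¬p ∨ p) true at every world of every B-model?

Tableau for the negation ¬((◇(¬p ∨ (¬p ∨ p)) → (◇¬p ∨ ◇(¬p ∨ p))) ∨ □(¬p ∨ p)):
1. ¬((◇(¬p ∨ (¬p ∨ p)) → (◇¬p ∨ ◇(¬p ∨ p))) ∨ □(¬p ∨ p)), u
2. ¬(◇(¬p ∨ (¬p ∨ p)) → (◇¬p ∨ ◇(¬p ∨ p))), u
3. ¬□(¬p ∨ p), u
4. ◇(¬p ∨ (¬p ∨ p)), u
5. ¬(◇¬p ∨ ◇(¬p ∨ p)), u
6. ¬◇¬p, u
7. ¬◇(¬p ∨ p), u
8. p, u
9. ¬(¬p ∨ p), u
10. ¬p, u
Accessibility: uRu
Branch closes: p and ¬p both at u.
All branches of the negation close; one closing branch shown above.

Valid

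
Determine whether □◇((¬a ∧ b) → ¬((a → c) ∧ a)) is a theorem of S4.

Tableau for the negation ¬□◇((¬a ∧ b) → ¬((a → c) ∧ a)):
1. ¬□◇((¬a ∧ b) → ¬((a → c) ∧ a)), w0
2. ¬◇((¬a ∧ b) → ¬((a → c) ∧ a)), w1
3. ¬((¬a ∧ b) → ¬((a → c) ∧ a)), w1
4. ¬a ∧ b, w1
5. (a → c) ∧ a, w1
6. ¬a, w1
7. b, w1
8. a → c, w1
9. a, w1
Accessibility: w0Rw0, w0Rw1, w1Rw1
Branch closes: a and ¬a both at w1.
All branches of the negation close; one closing branch shown above.

Yes, valid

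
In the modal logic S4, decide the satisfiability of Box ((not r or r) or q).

Yes, satisfiable

1. Box ((not r or r) or q), w0
2. (not r or r) or q, w0
3. q, w0
Accessibility: w0Rw0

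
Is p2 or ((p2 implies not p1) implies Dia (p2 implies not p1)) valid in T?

Yes, valid

Tableau for the negation not (p2 or ((p2 implies not p1) implies Dia (p2 implies not p1))):
1. not (p2 or ((p2 implies not p1) implies Dia (p2 implies not p1))), u
2. not p2, u
3. not ((p2 implies not p1) implies Dia (p2 implies not p1)), u
4. p2 implies not p1, u
5. not Dia (p2 implies not p1), u
6. not (p2 implies not p1), u
7. p2, u
8. p1, u
Accessibility: uRu
Branch closes: p2 and not p2 both at u.
All branches of the negation close; one closing branch shown above.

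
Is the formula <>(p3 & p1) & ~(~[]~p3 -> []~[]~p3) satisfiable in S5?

Unsatisfiable

1. <>(p3 & p1) & ~(~[]~p3 -> []~[]~p3), 0
2. <>(p3 & p1), 0   [&-rule on 1]
3. ~(~[]~p3 -> []~[]~p3), 0   [&-rule on 1]
4. ~[]~p3, 0   [~->-rule on 3]
5. ~[]~[]~p3, 0   [~->-rule on 3]
6. p3 & p1, 1   [<>-rule on 2: fresh world 1, 0R1]
7. p3, 1   [&-rule on 6]
8. p1, 1   [&-rule on 6]
9. p3, 2   [~[]-rule on 4: fresh world 2, 0R2]
10. []~p3, 3   [~[]-rule on 5: fresh world 3, 0R3]
11. ~p3, 0   [[]-rule on 10 via 3R0]
12. ~p3, 1   [[]-rule on 10 via 3R1]
Accessibility: 0R0, 0R1, 0R2, 0R3, 1R0, 1R1, 1R2, 1R3, 2R0, 2R1, 2R2, 2R3, 3R0, 3R1, 3R2, 3R3
Branch closes: p3 and ~p3 both at 1.
Every branch closes; the branch above is one of them.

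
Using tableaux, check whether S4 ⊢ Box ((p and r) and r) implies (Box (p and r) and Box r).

Tableau for the negation not (Box ((p and r) and r) implies (Box (p and r) and Box r)):
1. not (Box ((p and r) and r) implies (Box (p and r) and Box r)), u
2. Box ((p and r) and r), u
3. not (Box (p and r) and Box r), u
4. (p and r) and r, u
5. p and r, u
6. r, u
7. p, u
8. not Box (p and r), u
9. not (p and r), v
10. (p and r) and r, v
11. p and r, v
12. r, v
13. p, v
14. not r, v
Accessibility: uRu, uRv, vRv
Branch closes: r and not r both at v.
All branches of the negation close; one closing branch shown above.

Valid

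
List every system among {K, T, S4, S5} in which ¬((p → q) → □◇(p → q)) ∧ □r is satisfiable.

S4-tableau for the formula:
1. ¬((p → q) → □◇(p → q)) ∧ □r, w0
2. ¬((p → q) → □◇(p → q)), w0   [∧-rule on 1]
3. □r, w0   [∧-rule on 1]
4. p → q, w0   [¬→-rule on 2]
5. ¬□◇(p → q), w0   [¬→-rule on 2]
6. r, w0   [□-rule on 3 via w0Rw0]
7. q, w0   [→-rule on 4 (branches; this branch)]
8. ¬◇(p → q), w1   [¬□-rule on 5: fresh world w1, w0Rw1]
9. r, w1   [□-rule on 3 via w0Rw1]
10. ¬(p → q), w1   [¬◇-rule on 8 via w1Rw1]
11. p, w1   [¬→-rule on 10]
12. ¬q, w1   [¬→-rule on 10]
Accessibility: w0Rw0, w0Rw1, w1Rw1
Complete open branch: satisfiable in S4, hence also in K, T (this S4-model is also a K-model and a T-model).
S5-tableau for the formula:
1. ¬((p → q) → □◇(p → q)) ∧ □r, w0
2. ¬((p → q) → □◇(p → q)), w0   [∧-rule on 1]
3. □r, w0   [∧-rule on 1]
4. p → q, w0   [¬→-rule on 2]
5. ¬□◇(p → q), w0   [¬→-rule on 2]
6. r, w0   [□-rule on 3 via w0Rw0]
7. q, w0   [→-rule on 4 (branches; this branch)]
8. ¬◇(p → q), w1   [¬□-rule on 5: fresh world w1, w0Rw1]
9. r, w1   [□-rule on 3 via w0Rw1]
10. ¬(p → q), w0   [¬◇-rule on 8 via w1Rw0]
11. p, w0   [¬→-rule on 10]
12. ¬q, w0   [¬→-rule on 10]
Accessibility: w0Rw0, w0Rw1, w1Rw0, w1Rw1
Branch closes: q and ¬q both at w0.
Every branch closes (one shown): unsatisfiable in S5.

K, T, S4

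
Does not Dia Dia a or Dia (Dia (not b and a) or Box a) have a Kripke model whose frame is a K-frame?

Satisfiable (open branch found)

1. not Dia Dia a or Dia (Dia (not b and a) or Box a), u
2. Dia (Dia (not b and a) or Box a), u   [or-rule on 1 (branches; this branch)]
3. Dia (not b and a) or Box a, v   [Dia-rule on 2: fresh world v, uRv]
4. Box a, v   [or-rule on 3 (branches; this branch)]
Accessibility: uRv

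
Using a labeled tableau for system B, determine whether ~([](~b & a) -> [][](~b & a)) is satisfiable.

1. ~([](~b & a) -> [][](~b & a)), w0
2. [](~b & a), w0
3. ~[][](~b & a), w0
4. ~b & a, w0
5. ~b, w0
6. a, w0
7. ~[](~b & a), w1
8. ~b & a, w1
9. ~b, w1
10. a, w1
11. ~(~b & a), w2
12. ~a, w2
Accessibility: w0Rw0, w0Rw1, w1Rw0, w1Rw1, w1Rw2, w2Rw1, w2Rw2

Satisfiable (open branch found)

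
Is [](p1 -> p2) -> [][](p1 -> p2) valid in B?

Tableau for the negation ~([](p1 -> p2) -> [][](p1 -> p2)):
1. ~([](p1 -> p2) -> [][](p1 -> p2)), w0
2. [](p1 -> p2), w0
3. ~[][](p1 -> p2), w0
4. p1 -> p2, w0
5. p2, w0
6. ~[](p1 -> p2), w1
7. p1 -> p2, w1
8. p2, w1
9. ~(p1 -> p2), w2
10. p1, w2
11. ~p2, w2
Accessibility: w0Rw0, w0Rw1, w1Rw0, w1Rw1, w1Rw2, w2Rw1, w2Rw2
The negation has an open branch (countermodel exists).

Invalid (countermodel exists)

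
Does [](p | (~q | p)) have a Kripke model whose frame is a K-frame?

Satisfiable

1. [](p | (~q | p)), u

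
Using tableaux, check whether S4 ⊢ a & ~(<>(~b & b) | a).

Tableau for the negation ~(a & ~(<>(~b & b) | a)):
1. ~(a & ~(<>(~b & b) | a)), 0
2. <>(~b & b) | a, 0
3. a, 0
Accessibility: 0R0
The negation has an open branch (countermodel exists).

Not valid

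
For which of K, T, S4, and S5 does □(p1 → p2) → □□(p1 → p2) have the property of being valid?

T-tableau for the negation ¬(□(p1 → p2) → □□(p1 → p2)):
1. ¬(□(p1 → p2) → □□(p1 → p2)), u
2. □(p1 → p2), u
3. ¬□□(p1 → p2), u
4. p1 → p2, u
5. p2, u
6. ¬□(p1 → p2), v
7. p1 → p2, v
8. p2, v
9. ¬(p1 → p2), w
10. p1, w
11. ¬p2, w
Accessibility: uRu, uRv, vRv, vRw, wRw
Complete open branch: countermodel on a T-frame, so not valid in T, nor in K (the same frame is also a K-frame).
S4-tableau for the negation ¬(□(p1 → p2) → □□(p1 → p2)):
1. ¬(□(p1 → p2) → □□(p1 → p2)), u
2. □(p1 → p2), u
3. ¬□□(p1 → p2), u
4. p1 → p2, u
5. p2, u
6. ¬□(p1 → p2), v
7. p1 → p2, v
8. p2, v
9. ¬(p1 → p2), w
10. p1, w
11. ¬p2, w
12. p1 → p2, w
13. p2, w
Accessibility: uRu, uRv, uRw, vRv, vRw, wRw
Branch closes: p2 and ¬p2 both at w.
Every branch closes (one shown): valid in S4, hence also in S5 (every theorem of S4 is a theorem of S5).

S4, S5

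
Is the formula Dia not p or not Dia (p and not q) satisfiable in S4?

Satisfiable

1. Dia not p or not Dia (p and not q), w0
2. not Dia (p and not q), w0
3. not (p and not q), w0
4. q, w0
Accessibility: w0Rw0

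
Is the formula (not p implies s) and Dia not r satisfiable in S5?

Satisfiable

1. (not p implies s) and Dia not r, 0
2. not p implies s, 0
3. Dia not r, 0
4. s, 0
5. not r, 1
Accessibility: 0R0, 0R1, 1R0, 1R1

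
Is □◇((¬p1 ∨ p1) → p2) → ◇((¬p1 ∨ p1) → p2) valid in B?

Yes, valid

Tableau for the negation ¬(□◇((¬p1 ∨ p1) → p2) → ◇((¬p1 ∨ p1) → p2)):
1. ¬(□◇((¬p1 ∨ p1) → p2) → ◇((¬p1 ∨ p1) → p2)), w0
2. □◇((¬p1 ∨ p1) → p2), w0
3. ¬◇((¬p1 ∨ p1) → p2), w0
4. ◇((¬p1 ∨ p1) → p2), w0
5. ¬((¬p1 ∨ p1) → p2), w0
6. ¬p1 ∨ p1, w0
7. ¬p2, w0
8. p1, w0
9. (¬p1 ∨ p1) → p2, w1
10. ◇((¬p1 ∨ p1) → p2), w1
11. ¬((¬p1 ∨ p1) → p2), w1
12. ¬p1 ∨ p1, w1
13. ¬p2, w1
14. ¬(¬p1 ∨ p1), w1
15. p1, w1
16. ¬p1, w1
Accessibility: w0Rw0, w0Rw1, w1Rw0, w1Rw1
Branch closes: p1 and ¬p1 both at w1.
All branches of the negation close; one closing branch shown above.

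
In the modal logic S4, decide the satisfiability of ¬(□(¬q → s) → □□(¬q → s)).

1. ¬(□(¬q → s) → □□(¬q → s)), w0
2. □(¬q → s), w0
3. ¬□□(¬q → s), w0
4. ¬q → s, w0
5. s, w0
6. ¬□(¬q → s), w1
7. ¬q → s, w1
8. s, w1
9. ¬(¬q → s), w2
10. ¬q, w2
11. ¬s, w2
12. ¬q → s, w2
13. s, w2
Accessibility: w0Rw0, w0Rw1, w0Rw2, w1Rw1, w1Rw2, w2Rw2
Branch closes: s and ¬s both at w2.
(One branch shown.) All branches close.

Unsatisfiable (every branch closes)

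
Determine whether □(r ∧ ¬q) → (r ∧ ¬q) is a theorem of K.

Invalid (countermodel exists)

Tableau for the negation ¬(□(r ∧ ¬q) → (r ∧ ¬q)):
1. ¬(□(r ∧ ¬q) → (r ∧ ¬q)), u
2. □(r ∧ ¬q), u
3. ¬(r ∧ ¬q), u
4. q, u
The negation has an open branch (countermodel exists).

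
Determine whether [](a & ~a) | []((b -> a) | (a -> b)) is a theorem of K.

Tableau for the negation ~([](a & ~a) | []((b -> a) | (a -> b))):
1. ~([](a & ~a) | []((b -> a) | (a -> b))), u
2. ~[](a & ~a), u
3. ~[]((b -> a) | (a -> b)), u
4. ~(a & ~a), v
5. a, v
6. ~((b -> a) | (a -> b)), w
7. ~(b -> a), w
8. ~(a -> b), w
9. b, w
10. ~a, w
11. a, w
12. ~b, w
Accessibility: uRv, uRw
Branch closes: a and ~a both at w.
All branches of the negation close; one closing branch shown above.

Valid in K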